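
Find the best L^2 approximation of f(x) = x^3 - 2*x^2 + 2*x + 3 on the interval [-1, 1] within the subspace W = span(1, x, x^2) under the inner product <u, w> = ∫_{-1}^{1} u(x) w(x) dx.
g(x) = -2*x^2 + 13*x/5 + 3

The best approximation g ∈ W is the orthogonal projection of f onto W. Writing g = a_0 + a_1 x + a_2 x^2, the coefficients solve the normal equations G · a = b where
  G_{ij} = <φ_i, φ_j> and b_i = <f, φ_i>, with φ_0 = 1, φ_1 = x, φ_2 = x^2.
G =
  [2, 0, 2/3]
  [0, 2/3, 0]
  [2/3, 0, 2/5],
b = (14/3, 26/15, 6/5).
Solving gives a_0 = 3, a_1 = 13/5, a_2 = -2, so
  g(x) = -2*x^2 + 13*x/5 + 3.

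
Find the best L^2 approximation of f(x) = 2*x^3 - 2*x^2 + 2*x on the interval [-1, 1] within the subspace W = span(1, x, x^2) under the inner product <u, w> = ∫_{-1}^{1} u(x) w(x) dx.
g(x) = -2*x^2 + 16*x/5

The best approximation g ∈ W is the orthogonal projection of f onto W. Writing g = a_0 + a_1 x + a_2 x^2, the coefficients solve the normal equations G · a = b where
  G_{ij} = <φ_i, φ_j> and b_i = <f, φ_i>, with φ_0 = 1, φ_1 = x, φ_2 = x^2.
G =
  [2, 0, 2/3]
  [0, 2/3, 0]
  [2/3, 0, 2/5],
b = (-4/3, 32/15, -4/5).
Solving gives a_0 = 0, a_1 = 16/5, a_2 = -2, so
  g(x) = -2*x^2 + 16*x/5.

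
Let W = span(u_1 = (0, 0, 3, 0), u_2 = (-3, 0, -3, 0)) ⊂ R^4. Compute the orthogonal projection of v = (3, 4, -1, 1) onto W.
proj_W(v) = (3, 0, -1, 0)

Set up U = [u_1 | ... | u_2] ∈ R^(4×2). The projector onto W = col(U) is P = U (U^T U)^(-1) U^T.
Compute U^T U =
  [9, -9]
  [-9, 18],
and U^T v = (-3, -6).
Solve U^T U · c = U^T v for the coefficients: c = (-4/3, -1). The projection is proj_W(v) = U c.
Check: (v - proj_W(v)) · u_1 = 0  (should be 0).
Check: (v - proj_W(v)) · u_2 = 0  (should be 0).
Result: proj_W(v) = (3, 0, -1, 0).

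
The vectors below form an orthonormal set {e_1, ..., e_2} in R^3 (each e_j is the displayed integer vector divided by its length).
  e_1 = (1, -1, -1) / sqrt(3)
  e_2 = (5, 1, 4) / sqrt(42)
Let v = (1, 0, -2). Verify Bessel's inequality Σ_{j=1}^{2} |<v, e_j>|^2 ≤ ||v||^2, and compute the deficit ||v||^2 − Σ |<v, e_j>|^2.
Σ |<v, e_j>|^2 = 45/14; ||v||^2 = 5; deficit = 25/14

Write each e_j = u_j / sqrt(<u_j, u_j>) where u_j is the displayed integer vector. Then <v, e_j> = <v, u_j> / sqrt(<u_j, u_j>), so |<v, e_j>|^2 = <v, u_j>^2 / <u_j, u_j>.
Coefficients: <v, e_1> = 3/sqrt(3), <v, e_2> = -3/sqrt(42).
Square and sum: Σ |<v, e_j>|^2 = 45/14.
Compute ||v||^2 = v·v = 5.
Deficit = 5 − 45/14 = 25/14 ≥ 0, confirming Bessel's inequality. (The deficit equals ||v − Σ <v,e_j> e_j||^2, the squared distance from v to span{e_j}.)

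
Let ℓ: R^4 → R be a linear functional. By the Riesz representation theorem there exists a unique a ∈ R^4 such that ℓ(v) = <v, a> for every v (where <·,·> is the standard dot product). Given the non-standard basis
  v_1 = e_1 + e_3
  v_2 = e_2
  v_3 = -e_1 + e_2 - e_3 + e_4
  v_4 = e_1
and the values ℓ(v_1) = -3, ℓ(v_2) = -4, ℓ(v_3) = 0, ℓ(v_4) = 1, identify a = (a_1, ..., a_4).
a = (1, -4, -4, 1)

Write a = (a_1, ..., a_4) in the standard basis. For each basis vector v_i, ℓ(v_i) = <v_i, a> is a linear equation in the a_j's. Collect the n equations into a matrix system V a = ℓ, where row i of V is v_i (expressed in the standard basis). Since V is invertible (lower-triangular with 1s on the diagonal, up to permutation), solve by back-substitution:
  V =
[[1, 0, 1, 0],
 [0, 1, 0, 0],
 [-1, 1, -1, 1],
 [1, 0, 0, 0]]
  V a = (-3, -4, 0, 1)
Solving gives a = (1, -4, -4, 1).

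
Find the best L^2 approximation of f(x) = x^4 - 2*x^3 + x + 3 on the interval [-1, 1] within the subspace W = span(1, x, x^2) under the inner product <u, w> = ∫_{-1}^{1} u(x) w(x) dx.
g(x) = 6*x^2/7 - x/5 + 102/35

The best approximation g ∈ W is the orthogonal projection of f onto W. Writing g = a_0 + a_1 x + a_2 x^2, the coefficients solve the normal equations G · a = b where
  G_{ij} = <φ_i, φ_j> and b_i = <f, φ_i>, with φ_0 = 1, φ_1 = x, φ_2 = x^2.
G =
  [2, 0, 2/3]
  [0, 2/3, 0]
  [2/3, 0, 2/5],
b = (32/5, -2/15, 16/7).
Solving gives a_0 = 102/35, a_1 = -1/5, a_2 = 6/7, so
  g(x) = 6*x^2/7 - x/5 + 102/35.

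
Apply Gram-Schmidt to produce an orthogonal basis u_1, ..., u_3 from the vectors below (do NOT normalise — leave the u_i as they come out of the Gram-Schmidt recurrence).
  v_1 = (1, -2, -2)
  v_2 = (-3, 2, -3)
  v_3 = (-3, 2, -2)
Orthogonal basis:
  u_1 = (1, -2, -2)
  u_2 = (-26/9, 16/9, -29/9)
  u_3 = (-40/197, -36/197, 16/197)

Apply the Gram-Schmidt recurrence
  u_1 = v_1
  u_i = v_i − Σ_{j<i} ((v_i · u_j) / (u_j · u_j)) · u_j.

Step by step this gives:
  u_1 = (1, -2, -2)
  u_2 = (-26/9, 16/9, -29/9)
  u_3 = (-40/197, -36/197, 16/197)

Orthogonality check:
  u_2 · u_1 = 0 (should be 0)
  u_3 · u_1 = 0 (should be 0)
  u_3 · u_2 = 0 (should be 0)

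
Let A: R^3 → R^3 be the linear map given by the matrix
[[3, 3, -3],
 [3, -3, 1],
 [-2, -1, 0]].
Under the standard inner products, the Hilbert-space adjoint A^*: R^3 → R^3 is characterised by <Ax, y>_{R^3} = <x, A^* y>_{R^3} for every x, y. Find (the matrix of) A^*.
A^* = A^T =
[[3, 3, -2],
 [3, -3, -1],
 [-3, 1, 0]]

For real matrices with standard dot products, the defining identity <Ax, y> = <x, A^* y> gives (Ax)^T y = x^T (A^*) y, i.e. x^T A^T y = x^T (A^*) y. Since this holds for all x, y, we must have A^* = A^T. Therefore
A^* =
[[3, 3, -2],
 [3, -3, -1],
 [-3, 1, 0]].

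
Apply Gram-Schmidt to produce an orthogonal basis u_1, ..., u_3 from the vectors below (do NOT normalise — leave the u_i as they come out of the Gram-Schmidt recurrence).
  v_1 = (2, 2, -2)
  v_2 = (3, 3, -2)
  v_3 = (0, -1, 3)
Orthogonal basis:
  u_1 = (2, 2, -2)
  u_2 = (1/3, 1/3, 2/3)
  u_3 = (1/2, -1/2, 0)

Apply the Gram-Schmidt recurrence
  u_1 = v_1
  u_i = v_i − Σ_{j<i} ((v_i · u_j) / (u_j · u_j)) · u_j.

Step by step this gives:
  u_1 = (2, 2, -2)
  u_2 = (1/3, 1/3, 2/3)
  u_3 = (1/2, -1/2, 0)

Orthogonality check:
  u_2 · u_1 = 0 (should be 0)
  u_3 · u_1 = 0 (should be 0)
  u_3 · u_2 = 0 (should be 0)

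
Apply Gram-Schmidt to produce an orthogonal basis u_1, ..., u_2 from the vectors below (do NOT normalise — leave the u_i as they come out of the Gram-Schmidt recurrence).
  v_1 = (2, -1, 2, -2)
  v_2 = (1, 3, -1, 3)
Orthogonal basis:
  u_1 = (2, -1, 2, -2)
  u_2 = (31/13, 30/13, 5/13, 21/13)

Apply the Gram-Schmidt recurrence
  u_1 = v_1
  u_i = v_i − Σ_{j<i} ((v_i · u_j) / (u_j · u_j)) · u_j.

Step by step this gives:
  u_1 = (2, -1, 2, -2)
  u_2 = (31/13, 30/13, 5/13, 21/13)

Orthogonality check:
  u_2 · u_1 = 0 (should be 0)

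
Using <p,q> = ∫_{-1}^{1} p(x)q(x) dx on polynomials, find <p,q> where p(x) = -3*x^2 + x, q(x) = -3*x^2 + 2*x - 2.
<p,q> = 134/15

Expand the product: p(x)·q(x) = 9*x^4 - 9*x^3 + 8*x^2 - 2*x.
∫_{-1}^{1} of each monomial x^k gives [2/(k+1) if k even, 0 if k odd]. Integrating term-by-term (or equivalently evaluating the antiderivative F(x) = 9*x^5/5 - 9*x^4/4 + 8*x^3/3 - x^2 at the endpoints):
  F(1) − F(−1) = 73/60 − (-463/60) = 134/15.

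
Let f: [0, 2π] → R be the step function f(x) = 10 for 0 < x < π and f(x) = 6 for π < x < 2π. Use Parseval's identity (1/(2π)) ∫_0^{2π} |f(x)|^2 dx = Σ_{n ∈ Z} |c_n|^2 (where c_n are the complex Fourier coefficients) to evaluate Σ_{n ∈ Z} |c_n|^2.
Σ |c_n|^2 = 68

Parseval equates the L^2 energy of f (normalised by 1/(2π)) with the ℓ^2 sum of its Fourier coefficients: (1/(2π)) ∫_0^{2π} |f|^2 = Σ |c_n|^2.
Compute the left side: (1/(2π)) [∫_0^π 10^2 dx + ∫_π^{2π} 6^2 dx] = (1/(2π)) · (100π + 36π) = (100 + 36)/2 = 68.
So Σ_{n ∈ Z} |c_n|^2 = 68.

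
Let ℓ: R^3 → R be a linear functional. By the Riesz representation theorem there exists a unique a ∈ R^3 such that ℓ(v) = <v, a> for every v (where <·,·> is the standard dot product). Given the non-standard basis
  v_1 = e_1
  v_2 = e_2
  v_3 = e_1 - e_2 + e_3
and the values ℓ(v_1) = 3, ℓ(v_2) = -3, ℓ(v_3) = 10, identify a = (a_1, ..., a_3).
a = (3, -3, 4)

Write a = (a_1, ..., a_3) in the standard basis. For each basis vector v_i, ℓ(v_i) = <v_i, a> is a linear equation in the a_j's. Collect the n equations into a matrix system V a = ℓ, where row i of V is v_i (expressed in the standard basis). Since V is invertible (lower-triangular with 1s on the diagonal, up to permutation), solve by back-substitution:
  V =
[[1, 0, 0],
 [0, 1, 0],
 [1, -1, 1]]
  V a = (3, -3, 10)
Solving gives a = (3, -3, 4).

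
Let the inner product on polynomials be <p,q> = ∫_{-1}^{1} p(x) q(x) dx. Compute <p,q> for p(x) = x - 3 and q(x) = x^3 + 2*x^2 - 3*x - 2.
<p,q> = 32/5

Expand the product: p(x)·q(x) = x^4 - x^3 - 9*x^2 + 7*x + 6.
∫_{-1}^{1} of each monomial x^k gives [2/(k+1) if k even, 0 if k odd]. Integrating term-by-term (or equivalently evaluating the antiderivative F(x) = x^5/5 - x^4/4 - 3*x^3 + 7*x^2/2 + 6*x at the endpoints):
  F(1) − F(−1) = 129/20 − (1/20) = 32/5.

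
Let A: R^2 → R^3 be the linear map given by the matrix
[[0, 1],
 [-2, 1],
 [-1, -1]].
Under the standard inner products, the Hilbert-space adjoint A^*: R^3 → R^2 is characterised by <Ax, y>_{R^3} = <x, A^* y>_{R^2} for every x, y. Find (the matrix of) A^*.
A^* = A^T =
[[0, -2, -1],
 [1, 1, -1]]

For real matrices with standard dot products, the defining identity <Ax, y> = <x, A^* y> gives (Ax)^T y = x^T (A^*) y, i.e. x^T A^T y = x^T (A^*) y. Since this holds for all x, y, we must have A^* = A^T. Therefore
A^* =
[[0, -2, -1],
 [1, 1, -1]].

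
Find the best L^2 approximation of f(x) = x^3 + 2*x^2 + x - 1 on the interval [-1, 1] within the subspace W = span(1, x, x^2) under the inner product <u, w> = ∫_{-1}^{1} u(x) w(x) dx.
g(x) = 2*x^2 + 8*x/5 - 1

The best approximation g ∈ W is the orthogonal projection of f onto W. Writing g = a_0 + a_1 x + a_2 x^2, the coefficients solve the normal equations G · a = b where
  G_{ij} = <φ_i, φ_j> and b_i = <f, φ_i>, with φ_0 = 1, φ_1 = x, φ_2 = x^2.
G =
  [2, 0, 2/3]
  [0, 2/3, 0]
  [2/3, 0, 2/5],
b = (-2/3, 16/15, 2/15).
Solving gives a_0 = -1, a_1 = 8/5, a_2 = 2, so
  g(x) = 2*x^2 + 8*x/5 - 1.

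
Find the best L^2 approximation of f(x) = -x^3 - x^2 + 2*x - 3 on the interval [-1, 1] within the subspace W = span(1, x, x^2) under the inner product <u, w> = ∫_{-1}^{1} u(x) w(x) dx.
g(x) = -x^2 + 7*x/5 - 3

The best approximation g ∈ W is the orthogonal projection of f onto W. Writing g = a_0 + a_1 x + a_2 x^2, the coefficients solve the normal equations G · a = b where
  G_{ij} = <φ_i, φ_j> and b_i = <f, φ_i>, with φ_0 = 1, φ_1 = x, φ_2 = x^2.
G =
  [2, 0, 2/3]
  [0, 2/3, 0]
  [2/3, 0, 2/5],
b = (-20/3, 14/15, -12/5).
Solving gives a_0 = -3, a_1 = 7/5, a_2 = -1, so
  g(x) = -x^2 + 7*x/5 - 3.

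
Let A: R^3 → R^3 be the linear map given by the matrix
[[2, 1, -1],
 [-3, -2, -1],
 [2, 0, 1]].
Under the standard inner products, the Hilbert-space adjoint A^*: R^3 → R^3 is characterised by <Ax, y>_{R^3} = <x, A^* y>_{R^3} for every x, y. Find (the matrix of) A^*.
A^* = A^T =
[[2, -3, 2],
 [1, -2, 0],
 [-1, -1, 1]]

For real matrices with standard dot products, the defining identity <Ax, y> = <x, A^* y> gives (Ax)^T y = x^T (A^*) y, i.e. x^T A^T y = x^T (A^*) y. Since this holds for all x, y, we must have A^* = A^T. Therefore
A^* =
[[2, -3, 2],
 [1, -2, 0],
 [-1, -1, 1]].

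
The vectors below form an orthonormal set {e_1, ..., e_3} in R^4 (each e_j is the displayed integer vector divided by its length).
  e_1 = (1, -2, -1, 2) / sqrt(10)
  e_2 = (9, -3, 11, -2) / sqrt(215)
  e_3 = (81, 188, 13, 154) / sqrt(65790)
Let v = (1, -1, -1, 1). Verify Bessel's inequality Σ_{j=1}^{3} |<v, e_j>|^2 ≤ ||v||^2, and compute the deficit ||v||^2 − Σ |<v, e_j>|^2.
Σ |<v, e_j>|^2 = 163/45; ||v||^2 = 4; deficit = 17/45

Write each e_j = u_j / sqrt(<u_j, u_j>) where u_j is the displayed integer vector. Then <v, e_j> = <v, u_j> / sqrt(<u_j, u_j>), so |<v, e_j>|^2 = <v, u_j>^2 / <u_j, u_j>.
Coefficients: <v, e_1> = 6/sqrt(10), <v, e_2> = -1/sqrt(215), <v, e_3> = 34/sqrt(65790).
Square and sum: Σ |<v, e_j>|^2 = 163/45.
Compute ||v||^2 = v·v = 4.
Deficit = 4 − 163/45 = 17/45 ≥ 0, confirming Bessel's inequality. (The deficit equals ||v − Σ <v,e_j> e_j||^2, the squared distance from v to span{e_j}.)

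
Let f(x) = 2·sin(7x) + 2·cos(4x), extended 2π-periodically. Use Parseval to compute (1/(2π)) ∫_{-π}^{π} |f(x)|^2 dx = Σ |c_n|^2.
Σ |c_n|^2 = 4

Expand |f|^2 and use orthogonality of {sin(nx), cos(mx)} on [-π, π]:
  ∫_{-π}^{π} sin(nx)^2 dx = π, ∫ cos(mx)^2 dx = π, and cross terms integrate to 0.
So ∫_{-π}^{π} f(x)^2 dx = 2^2 · π + 2^2 · π = (4 + 4)π.
Divide by 2π: (4 + 4)/2 = 4.
By Parseval, this equals Σ |c_n|^2.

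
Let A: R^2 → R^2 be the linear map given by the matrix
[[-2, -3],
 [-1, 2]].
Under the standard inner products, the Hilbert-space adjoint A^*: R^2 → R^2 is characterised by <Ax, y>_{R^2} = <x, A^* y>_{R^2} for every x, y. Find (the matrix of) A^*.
A^* = A^T =
[[-2, -1],
 [-3, 2]]

For real matrices with standard dot products, the defining identity <Ax, y> = <x, A^* y> gives (Ax)^T y = x^T (A^*) y, i.e. x^T A^T y = x^T (A^*) y. Since this holds for all x, y, we must have A^* = A^T. Therefore
A^* =
[[-2, -1],
 [-3, 2]].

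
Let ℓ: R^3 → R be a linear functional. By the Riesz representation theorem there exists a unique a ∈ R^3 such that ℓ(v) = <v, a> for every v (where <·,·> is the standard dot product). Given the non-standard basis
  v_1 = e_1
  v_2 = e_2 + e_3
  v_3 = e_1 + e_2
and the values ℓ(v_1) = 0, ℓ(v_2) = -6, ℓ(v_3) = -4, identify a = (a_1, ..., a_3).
a = (0, -4, -2)

Write a = (a_1, ..., a_3) in the standard basis. For each basis vector v_i, ℓ(v_i) = <v_i, a> is a linear equation in the a_j's. Collect the n equations into a matrix system V a = ℓ, where row i of V is v_i (expressed in the standard basis). Since V is invertible (lower-triangular with 1s on the diagonal, up to permutation), solve by back-substitution:
  V =
[[1, 0, 0],
 [0, 1, 1],
 [1, 1, 0]]
  V a = (0, -6, -4)
Solving gives a = (0, -4, -2).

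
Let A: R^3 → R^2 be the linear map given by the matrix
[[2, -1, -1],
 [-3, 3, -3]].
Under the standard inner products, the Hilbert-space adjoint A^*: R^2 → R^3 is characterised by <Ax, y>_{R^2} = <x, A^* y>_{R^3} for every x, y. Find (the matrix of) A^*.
A^* = A^T =
[[2, -3],
 [-1, 3],
 [-1, -3]]

For real matrices with standard dot products, the defining identity <Ax, y> = <x, A^* y> gives (Ax)^T y = x^T (A^*) y, i.e. x^T A^T y = x^T (A^*) y. Since this holds for all x, y, we must have A^* = A^T. Therefore
A^* =
[[2, -3],
 [-1, 3],
 [-1, -3]].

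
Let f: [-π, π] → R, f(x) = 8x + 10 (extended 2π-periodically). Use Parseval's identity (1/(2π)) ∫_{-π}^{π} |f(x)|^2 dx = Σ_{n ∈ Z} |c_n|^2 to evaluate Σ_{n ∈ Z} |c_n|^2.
Σ |c_n|^2 = 64π^2/3 + 100

Expand and integrate term by term over [-π, π]:
  ∫ (8x)^2 dx = 64·(2π^3/3); ∫ 2·8·(10)·x dx = 0 (odd integrand); ∫ 10^2 dx = 100·2π.
So (1/(2π)) ∫_{-π}^{π} (8x + 10)^2 dx = 64π^2/3 + 100 = 64π^2/3 + 100.
Parseval ⇒ Σ |c_n|^2 = 64π^2/3 + 100.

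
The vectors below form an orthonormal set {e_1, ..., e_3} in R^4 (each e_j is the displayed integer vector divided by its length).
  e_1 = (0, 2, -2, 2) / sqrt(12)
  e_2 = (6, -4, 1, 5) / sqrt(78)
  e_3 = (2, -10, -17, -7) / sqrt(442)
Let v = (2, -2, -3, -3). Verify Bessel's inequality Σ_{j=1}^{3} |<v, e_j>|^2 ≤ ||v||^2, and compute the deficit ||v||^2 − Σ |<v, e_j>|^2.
Σ |<v, e_j>|^2 = 378/17; ||v||^2 = 26; deficit = 64/17

Write each e_j = u_j / sqrt(<u_j, u_j>) where u_j is the displayed integer vector. Then <v, e_j> = <v, u_j> / sqrt(<u_j, u_j>), so |<v, e_j>|^2 = <v, u_j>^2 / <u_j, u_j>.
Coefficients: <v, e_1> = -4/sqrt(12), <v, e_2> = 2/sqrt(78), <v, e_3> = 96/sqrt(442).
Square and sum: Σ |<v, e_j>|^2 = 378/17.
Compute ||v||^2 = v·v = 26.
Deficit = 26 − 378/17 = 64/17 ≥ 0, confirming Bessel's inequality. (The deficit equals ||v − Σ <v,e_j> e_j||^2, the squared distance from v to span{e_j}.)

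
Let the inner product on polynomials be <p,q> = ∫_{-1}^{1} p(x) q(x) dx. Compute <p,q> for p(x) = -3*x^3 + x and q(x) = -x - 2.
<p,q> = 8/15

Expand the product: p(x)·q(x) = 3*x^4 + 6*x^3 - x^2 - 2*x.
∫_{-1}^{1} of each monomial x^k gives [2/(k+1) if k even, 0 if k odd]. Integrating term-by-term (or equivalently evaluating the antiderivative F(x) = 3*x^5/5 + 3*x^4/2 - x^3/3 - x^2 at the endpoints):
  F(1) − F(−1) = 23/30 − (7/30) = 8/15.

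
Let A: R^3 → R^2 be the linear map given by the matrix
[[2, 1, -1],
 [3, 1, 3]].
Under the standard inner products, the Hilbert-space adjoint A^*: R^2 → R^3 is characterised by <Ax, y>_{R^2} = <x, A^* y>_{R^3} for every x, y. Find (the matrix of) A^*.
A^* = A^T =
[[2, 3],
 [1, 1],
 [-1, 3]]

For real matrices with standard dot products, the defining identity <Ax, y> = <x, A^* y> gives (Ax)^T y = x^T (A^*) y, i.e. x^T A^T y = x^T (A^*) y. Since this holds for all x, y, we must have A^* = A^T. Therefore
A^* =
[[2, 3],
 [1, 1],
 [-1, 3]].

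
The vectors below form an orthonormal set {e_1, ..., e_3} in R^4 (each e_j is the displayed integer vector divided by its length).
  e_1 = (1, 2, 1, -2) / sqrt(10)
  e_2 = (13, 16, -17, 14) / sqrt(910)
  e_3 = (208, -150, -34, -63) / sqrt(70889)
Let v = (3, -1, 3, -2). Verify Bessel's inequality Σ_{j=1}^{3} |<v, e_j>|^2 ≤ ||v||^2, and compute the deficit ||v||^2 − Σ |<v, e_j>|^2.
Σ |<v, e_j>|^2 = 772/41; ||v||^2 = 23; deficit = 171/41

Write each e_j = u_j / sqrt(<u_j, u_j>) where u_j is the displayed integer vector. Then <v, e_j> = <v, u_j> / sqrt(<u_j, u_j>), so |<v, e_j>|^2 = <v, u_j>^2 / <u_j, u_j>.
Coefficients: <v, e_1> = 8/sqrt(10), <v, e_2> = -56/sqrt(910), <v, e_3> = 798/sqrt(70889).
Square and sum: Σ |<v, e_j>|^2 = 772/41.
Compute ||v||^2 = v·v = 23.
Deficit = 23 − 772/41 = 171/41 ≥ 0, confirming Bessel's inequality. (The deficit equals ||v − Σ <v,e_j> e_j||^2, the squared distance from v to span{e_j}.)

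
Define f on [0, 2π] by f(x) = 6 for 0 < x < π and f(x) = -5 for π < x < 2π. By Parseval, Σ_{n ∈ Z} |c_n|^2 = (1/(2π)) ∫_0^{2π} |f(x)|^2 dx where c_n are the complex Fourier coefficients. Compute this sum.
Σ |c_n|^2 = 61/2

Parseval equates the L^2 energy of f (normalised by 1/(2π)) with the ℓ^2 sum of its Fourier coefficients: (1/(2π)) ∫_0^{2π} |f|^2 = Σ |c_n|^2.
Compute the left side: (1/(2π)) [∫_0^π 6^2 dx + ∫_π^{2π} (-5)^2 dx] = (1/(2π)) · (36π + 25π) = (36 + 25)/2 = 61/2.
So Σ_{n ∈ Z} |c_n|^2 = 61/2.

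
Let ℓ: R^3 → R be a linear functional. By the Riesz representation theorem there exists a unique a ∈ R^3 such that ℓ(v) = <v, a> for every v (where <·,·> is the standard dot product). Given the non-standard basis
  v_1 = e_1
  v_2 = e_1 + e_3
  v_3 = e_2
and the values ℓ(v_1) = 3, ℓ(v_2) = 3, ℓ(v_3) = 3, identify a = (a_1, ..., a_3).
a = (3, 3, 0)

Write a = (a_1, ..., a_3) in the standard basis. For each basis vector v_i, ℓ(v_i) = <v_i, a> is a linear equation in the a_j's. Collect the n equations into a matrix system V a = ℓ, where row i of V is v_i (expressed in the standard basis). Since V is invertible (lower-triangular with 1s on the diagonal, up to permutation), solve by back-substitution:
  V =
[[1, 0, 0],
 [1, 0, 1],
 [0, 1, 0]]
  V a = (3, 3, 3)
Solving gives a = (3, 3, 0).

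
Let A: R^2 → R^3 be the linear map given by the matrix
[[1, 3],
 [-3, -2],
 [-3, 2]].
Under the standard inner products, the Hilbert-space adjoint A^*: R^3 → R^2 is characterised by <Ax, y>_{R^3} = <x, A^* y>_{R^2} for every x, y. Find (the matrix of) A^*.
A^* = A^T =
[[1, -3, -3],
 [3, -2, 2]]

For real matrices with standard dot products, the defining identity <Ax, y> = <x, A^* y> gives (Ax)^T y = x^T (A^*) y, i.e. x^T A^T y = x^T (A^*) y. Since this holds for all x, y, we must have A^* = A^T. Therefore
A^* =
[[1, -3, -3],
 [3, -2, 2]].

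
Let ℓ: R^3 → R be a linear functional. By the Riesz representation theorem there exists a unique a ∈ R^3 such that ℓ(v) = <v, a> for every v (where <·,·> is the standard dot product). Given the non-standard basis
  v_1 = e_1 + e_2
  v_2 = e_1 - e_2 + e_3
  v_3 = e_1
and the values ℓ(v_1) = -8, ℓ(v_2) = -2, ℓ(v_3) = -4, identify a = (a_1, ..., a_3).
a = (-4, -4, -2)

Write a = (a_1, ..., a_3) in the standard basis. For each basis vector v_i, ℓ(v_i) = <v_i, a> is a linear equation in the a_j's. Collect the n equations into a matrix system V a = ℓ, where row i of V is v_i (expressed in the standard basis). Since V is invertible (lower-triangular with 1s on the diagonal, up to permutation), solve by back-substitution:
  V =
[[1, 1, 0],
 [1, -1, 1],
 [1, 0, 0]]
  V a = (-8, -2, -4)
Solving gives a = (-4, -4, -2).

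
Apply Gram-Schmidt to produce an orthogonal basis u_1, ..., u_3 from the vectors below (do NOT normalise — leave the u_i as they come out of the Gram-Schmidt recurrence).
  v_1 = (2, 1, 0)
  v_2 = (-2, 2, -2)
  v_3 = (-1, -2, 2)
Orthogonal basis:
  u_1 = (2, 1, 0)
  u_2 = (-6/5, 12/5, -2)
  u_3 = (-3/14, 3/7, 9/14)

Apply the Gram-Schmidt recurrence
  u_1 = v_1
  u_i = v_i − Σ_{j<i} ((v_i · u_j) / (u_j · u_j)) · u_j.

Step by step this gives:
  u_1 = (2, 1, 0)
  u_2 = (-6/5, 12/5, -2)
  u_3 = (-3/14, 3/7, 9/14)

Orthogonality check:
  u_2 · u_1 = 0 (should be 0)
  u_3 · u_1 = 0 (should be 0)
  u_3 · u_2 = 0 (should be 0)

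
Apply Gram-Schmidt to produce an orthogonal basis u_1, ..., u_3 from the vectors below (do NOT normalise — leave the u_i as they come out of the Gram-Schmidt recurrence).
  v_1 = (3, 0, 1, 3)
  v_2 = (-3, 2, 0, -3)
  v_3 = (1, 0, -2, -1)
Orthogonal basis:
  u_1 = (3, 0, 1, 3)
  u_2 = (-3/19, 2, 18/19, -3/19)
  u_3 = (59/47, 36/47, -72/47, -35/47)

Apply the Gram-Schmidt recurrence
  u_1 = v_1
  u_i = v_i − Σ_{j<i} ((v_i · u_j) / (u_j · u_j)) · u_j.

Step by step this gives:
  u_1 = (3, 0, 1, 3)
  u_2 = (-3/19, 2, 18/19, -3/19)
  u_3 = (59/47, 36/47, -72/47, -35/47)

Orthogonality check:
  u_2 · u_1 = 0 (should be 0)
  u_3 · u_1 = 0 (should be 0)
  u_3 · u_2 = 0 (should be 0)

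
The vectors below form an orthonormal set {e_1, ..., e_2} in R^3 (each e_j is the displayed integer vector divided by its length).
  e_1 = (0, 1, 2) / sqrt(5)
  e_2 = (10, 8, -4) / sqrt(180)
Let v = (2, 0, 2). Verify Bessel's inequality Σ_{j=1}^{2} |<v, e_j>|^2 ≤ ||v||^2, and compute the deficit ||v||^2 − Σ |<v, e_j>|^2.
Σ |<v, e_j>|^2 = 4; ||v||^2 = 8; deficit = 4

Write each e_j = u_j / sqrt(<u_j, u_j>) where u_j is the displayed integer vector. Then <v, e_j> = <v, u_j> / sqrt(<u_j, u_j>), so |<v, e_j>|^2 = <v, u_j>^2 / <u_j, u_j>.
Coefficients: <v, e_1> = 4/sqrt(5), <v, e_2> = 12/sqrt(180).
Square and sum: Σ |<v, e_j>|^2 = 4.
Compute ||v||^2 = v·v = 8.
Deficit = 8 − 4 = 4 ≥ 0, confirming Bessel's inequality. (The deficit equals ||v − Σ <v,e_j> e_j||^2, the squared distance from v to span{e_j}.)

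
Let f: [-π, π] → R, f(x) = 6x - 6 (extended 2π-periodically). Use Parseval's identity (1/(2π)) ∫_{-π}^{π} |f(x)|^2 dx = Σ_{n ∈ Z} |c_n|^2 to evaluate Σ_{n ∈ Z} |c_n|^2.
Σ |c_n|^2 = 12π^2 + 36

Expand and integrate term by term over [-π, π]:
  ∫ (6x)^2 dx = 36·(2π^3/3); ∫ 2·6·(-6)·x dx = 0 (odd integrand); ∫ (-6)^2 dx = 36·2π.
So (1/(2π)) ∫_{-π}^{π} (6x - 6)^2 dx = 36π^2/3 + 36 = 12π^2 + 36.
Parseval ⇒ Σ |c_n|^2 = 12π^2 + 36.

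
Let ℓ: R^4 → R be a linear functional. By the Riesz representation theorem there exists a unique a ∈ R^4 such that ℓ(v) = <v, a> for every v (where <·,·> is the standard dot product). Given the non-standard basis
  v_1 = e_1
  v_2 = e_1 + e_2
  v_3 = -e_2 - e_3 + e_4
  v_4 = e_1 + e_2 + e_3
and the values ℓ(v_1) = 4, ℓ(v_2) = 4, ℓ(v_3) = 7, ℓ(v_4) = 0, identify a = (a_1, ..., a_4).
a = (4, 0, -4, 3)

Write a = (a_1, ..., a_4) in the standard basis. For each basis vector v_i, ℓ(v_i) = <v_i, a> is a linear equation in the a_j's. Collect the n equations into a matrix system V a = ℓ, where row i of V is v_i (expressed in the standard basis). Since V is invertible (lower-triangular with 1s on the diagonal, up to permutation), solve by back-substitution:
  V =
[[1, 0, 0, 0],
 [1, 1, 0, 0],
 [0, -1, -1, 1],
 [1, 1, 1, 0]]
  V a = (4, 4, 7, 0)
Solving gives a = (4, 0, -4, 3).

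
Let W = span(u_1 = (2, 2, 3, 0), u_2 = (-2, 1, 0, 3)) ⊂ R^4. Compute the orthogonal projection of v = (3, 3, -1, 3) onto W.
proj_W(v) = (2/13, 22/13, 23/13, 20/13)

Set up U = [u_1 | ... | u_2] ∈ R^(4×2). The projector onto W = col(U) is P = U (U^T U)^(-1) U^T.
Compute U^T U =
  [17, -2]
  [-2, 14],
and U^T v = (9, 6).
Solve U^T U · c = U^T v for the coefficients: c = (23/39, 20/39). The projection is proj_W(v) = U c.
Check: (v - proj_W(v)) · u_1 = 0  (should be 0).
Check: (v - proj_W(v)) · u_2 = 0  (should be 0).
Result: proj_W(v) = (2/13, 22/13, 23/13, 20/13).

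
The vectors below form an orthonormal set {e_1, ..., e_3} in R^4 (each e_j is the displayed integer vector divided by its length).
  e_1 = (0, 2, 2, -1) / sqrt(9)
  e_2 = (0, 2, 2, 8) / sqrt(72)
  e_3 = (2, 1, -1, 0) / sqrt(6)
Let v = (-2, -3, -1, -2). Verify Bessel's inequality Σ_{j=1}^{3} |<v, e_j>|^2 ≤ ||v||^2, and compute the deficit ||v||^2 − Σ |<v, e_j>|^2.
Σ |<v, e_j>|^2 = 18; ||v||^2 = 18; deficit = 0

Write each e_j = u_j / sqrt(<u_j, u_j>) where u_j is the displayed integer vector. Then <v, e_j> = <v, u_j> / sqrt(<u_j, u_j>), so |<v, e_j>|^2 = <v, u_j>^2 / <u_j, u_j>.
Coefficients: <v, e_1> = -6/sqrt(9), <v, e_2> = -24/sqrt(72), <v, e_3> = -6/sqrt(6).
Square and sum: Σ |<v, e_j>|^2 = 18.
Compute ||v||^2 = v·v = 18.
Deficit = 18 − 18 = 0 ≥ 0, confirming Bessel's inequality. (The deficit equals ||v − Σ <v,e_j> e_j||^2, the squared distance from v to span{e_j}.)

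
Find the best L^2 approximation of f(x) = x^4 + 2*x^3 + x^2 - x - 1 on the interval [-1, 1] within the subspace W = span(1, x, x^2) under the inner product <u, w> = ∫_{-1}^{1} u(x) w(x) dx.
g(x) = 13*x^2/7 + x/5 - 38/35

The best approximation g ∈ W is the orthogonal projection of f onto W. Writing g = a_0 + a_1 x + a_2 x^2, the coefficients solve the normal equations G · a = b where
  G_{ij} = <φ_i, φ_j> and b_i = <f, φ_i>, with φ_0 = 1, φ_1 = x, φ_2 = x^2.
G =
  [2, 0, 2/3]
  [0, 2/3, 0]
  [2/3, 0, 2/5],
b = (-14/15, 2/15, 2/105).
Solving gives a_0 = -38/35, a_1 = 1/5, a_2 = 13/7, so
  g(x) = 13*x^2/7 + x/5 - 38/35.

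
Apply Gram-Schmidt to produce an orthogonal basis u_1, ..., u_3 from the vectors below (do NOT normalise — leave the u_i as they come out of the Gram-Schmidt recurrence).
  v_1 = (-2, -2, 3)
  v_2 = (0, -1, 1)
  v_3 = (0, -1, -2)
Orthogonal basis:
  u_1 = (-2, -2, 3)
  u_2 = (10/17, -7/17, 2/17)
  u_3 = (-2/3, -4/3, -4/3)

Apply the Gram-Schmidt recurrence
  u_1 = v_1
  u_i = v_i − Σ_{j<i} ((v_i · u_j) / (u_j · u_j)) · u_j.

Step by step this gives:
  u_1 = (-2, -2, 3)
  u_2 = (10/17, -7/17, 2/17)
  u_3 = (-2/3, -4/3, -4/3)

Orthogonality check:
  u_2 · u_1 = 0 (should be 0)
  u_3 · u_1 = 0 (should be 0)
  u_3 · u_2 = 0 (should be 0)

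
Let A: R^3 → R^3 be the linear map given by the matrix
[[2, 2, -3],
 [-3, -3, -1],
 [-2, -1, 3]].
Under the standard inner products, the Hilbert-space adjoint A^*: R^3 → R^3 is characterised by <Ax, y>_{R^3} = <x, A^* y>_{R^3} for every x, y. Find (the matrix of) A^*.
A^* = A^T =
[[2, -3, -2],
 [2, -3, -1],
 [-3, -1, 3]]

For real matrices with standard dot products, the defining identity <Ax, y> = <x, A^* y> gives (Ax)^T y = x^T (A^*) y, i.e. x^T A^T y = x^T (A^*) y. Since this holds for all x, y, we must have A^* = A^T. Therefore
A^* =
[[2, -3, -2],
 [2, -3, -1],
 [-3, -1, 3]].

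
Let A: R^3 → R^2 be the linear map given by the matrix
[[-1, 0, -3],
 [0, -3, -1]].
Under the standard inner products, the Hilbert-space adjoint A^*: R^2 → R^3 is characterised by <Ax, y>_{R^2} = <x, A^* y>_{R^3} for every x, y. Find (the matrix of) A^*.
A^* = A^T =
[[-1, 0],
 [0, -3],
 [-3, -1]]

For real matrices with standard dot products, the defining identity <Ax, y> = <x, A^* y> gives (Ax)^T y = x^T (A^*) y, i.e. x^T A^T y = x^T (A^*) y. Since this holds for all x, y, we must have A^* = A^T. Therefore
A^* =
[[-1, 0],
 [0, -3],
 [-3, -1]].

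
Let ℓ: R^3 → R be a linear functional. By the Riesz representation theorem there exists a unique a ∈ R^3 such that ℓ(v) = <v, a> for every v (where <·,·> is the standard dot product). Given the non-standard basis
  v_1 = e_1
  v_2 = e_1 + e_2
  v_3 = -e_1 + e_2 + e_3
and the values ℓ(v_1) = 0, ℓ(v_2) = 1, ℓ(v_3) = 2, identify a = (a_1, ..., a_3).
a = (0, 1, 1)

Write a = (a_1, ..., a_3) in the standard basis. For each basis vector v_i, ℓ(v_i) = <v_i, a> is a linear equation in the a_j's. Collect the n equations into a matrix system V a = ℓ, where row i of V is v_i (expressed in the standard basis). Since V is invertible (lower-triangular with 1s on the diagonal, up to permutation), solve by back-substitution:
  V =
[[1, 0, 0],
 [1, 1, 0],
 [-1, 1, 1]]
  V a = (0, 1, 2)
Solving gives a = (0, 1, 1).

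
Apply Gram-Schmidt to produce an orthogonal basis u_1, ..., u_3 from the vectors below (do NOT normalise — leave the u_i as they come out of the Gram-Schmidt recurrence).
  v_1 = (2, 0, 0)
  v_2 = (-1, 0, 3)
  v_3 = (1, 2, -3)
Orthogonal basis:
  u_1 = (2, 0, 0)
  u_2 = (0, 0, 3)
  u_3 = (0, 2, 0)

Apply the Gram-Schmidt recurrence
  u_1 = v_1
  u_i = v_i − Σ_{j<i} ((v_i · u_j) / (u_j · u_j)) · u_j.

Step by step this gives:
  u_1 = (2, 0, 0)
  u_2 = (0, 0, 3)
  u_3 = (0, 2, 0)

Orthogonality check:
  u_2 · u_1 = 0 (should be 0)
  u_3 · u_1 = 0 (should be 0)
  u_3 · u_2 = 0 (should be 0)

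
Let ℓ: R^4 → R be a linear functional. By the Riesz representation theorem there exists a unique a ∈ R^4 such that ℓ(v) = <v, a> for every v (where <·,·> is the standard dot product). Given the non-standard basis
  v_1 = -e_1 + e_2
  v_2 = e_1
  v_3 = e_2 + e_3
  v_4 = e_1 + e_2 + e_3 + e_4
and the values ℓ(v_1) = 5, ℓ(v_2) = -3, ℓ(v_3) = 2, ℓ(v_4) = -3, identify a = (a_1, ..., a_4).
a = (-3, 2, 0, -2)

Write a = (a_1, ..., a_4) in the standard basis. For each basis vector v_i, ℓ(v_i) = <v_i, a> is a linear equation in the a_j's. Collect the n equations into a matrix system V a = ℓ, where row i of V is v_i (expressed in the standard basis). Since V is invertible (lower-triangular with 1s on the diagonal, up to permutation), solve by back-substitution:
  V =
[[-1, 1, 0, 0],
 [1, 0, 0, 0],
 [0, 1, 1, 0],
 [1, 1, 1, 1]]
  V a = (5, -3, 2, -3)
Solving gives a = (-3, 2, 0, -2).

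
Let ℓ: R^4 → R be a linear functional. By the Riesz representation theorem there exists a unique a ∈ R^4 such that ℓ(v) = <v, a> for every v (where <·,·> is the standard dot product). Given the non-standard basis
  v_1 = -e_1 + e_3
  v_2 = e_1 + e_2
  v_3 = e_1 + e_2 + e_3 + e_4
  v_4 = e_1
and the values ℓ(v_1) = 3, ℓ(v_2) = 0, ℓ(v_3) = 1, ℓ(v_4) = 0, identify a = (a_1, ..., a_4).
a = (0, 0, 3, -2)

Write a = (a_1, ..., a_4) in the standard basis. For each basis vector v_i, ℓ(v_i) = <v_i, a> is a linear equation in the a_j's. Collect the n equations into a matrix system V a = ℓ, where row i of V is v_i (expressed in the standard basis). Since V is invertible (lower-triangular with 1s on the diagonal, up to permutation), solve by back-substitution:
  V =
[[-1, 0, 1, 0],
 [1, 1, 0, 0],
 [1, 1, 1, 1],
 [1, 0, 0, 0]]
  V a = (3, 0, 1, 0)
Solving gives a = (0, 0, 3, -2).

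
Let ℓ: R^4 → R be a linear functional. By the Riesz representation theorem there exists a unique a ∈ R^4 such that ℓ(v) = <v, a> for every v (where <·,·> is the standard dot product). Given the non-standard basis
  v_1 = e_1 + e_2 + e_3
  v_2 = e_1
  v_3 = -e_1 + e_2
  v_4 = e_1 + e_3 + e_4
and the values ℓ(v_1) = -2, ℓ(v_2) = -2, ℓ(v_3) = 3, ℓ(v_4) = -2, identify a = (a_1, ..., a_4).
a = (-2, 1, -1, 1)

Write a = (a_1, ..., a_4) in the standard basis. For each basis vector v_i, ℓ(v_i) = <v_i, a> is a linear equation in the a_j's. Collect the n equations into a matrix system V a = ℓ, where row i of V is v_i (expressed in the standard basis). Since V is invertible (lower-triangular with 1s on the diagonal, up to permutation), solve by back-substitution:
  V =
[[1, 1, 1, 0],
 [1, 0, 0, 0],
 [-1, 1, 0, 0],
 [1, 0, 1, 1]]
  V a = (-2, -2, 3, -2)
Solving gives a = (-2, 1, -1, 1).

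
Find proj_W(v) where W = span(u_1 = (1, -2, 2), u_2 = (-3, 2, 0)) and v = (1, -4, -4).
proj_W(v) = (53/17, -14/17, -32/17)

Set up U = [u_1 | ... | u_2] ∈ R^(3×2). The projector onto W = col(U) is P = U (U^T U)^(-1) U^T.
Compute U^T U =
  [9, -7]
  [-7, 13],
and U^T v = (1, -11).
Solve U^T U · c = U^T v for the coefficients: c = (-16/17, -23/17). The projection is proj_W(v) = U c.
Check: (v - proj_W(v)) · u_1 = 0  (should be 0).
Check: (v - proj_W(v)) · u_2 = 0  (should be 0).
Result: proj_W(v) = (53/17, -14/17, -32/17).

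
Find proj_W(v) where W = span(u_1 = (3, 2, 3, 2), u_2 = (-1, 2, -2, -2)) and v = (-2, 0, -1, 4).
proj_W(v) = (-34/257, -324/257, 79/257, 128/257)

Set up U = [u_1 | ... | u_2] ∈ R^(4×2). The projector onto W = col(U) is P = U (U^T U)^(-1) U^T.
Compute U^T U =
  [26, -9]
  [-9, 13],
and U^T v = (-1, -4).
Solve U^T U · c = U^T v for the coefficients: c = (-49/257, -113/257). The projection is proj_W(v) = U c.
Check: (v - proj_W(v)) · u_1 = 0  (should be 0).
Check: (v - proj_W(v)) · u_2 = 0  (should be 0).
Result: proj_W(v) = (-34/257, -324/257, 79/257, 128/257).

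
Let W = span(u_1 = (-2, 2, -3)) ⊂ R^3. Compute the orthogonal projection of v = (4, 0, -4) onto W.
proj_W(v) = (-8/17, 8/17, -12/17)

Set up U = [u_1 | ... | u_1] ∈ R^(3×1). The projector onto W = col(U) is P = U (U^T U)^(-1) U^T.
Compute U^T U =
  [17],
and U^T v = (4).
Solve U^T U · c = U^T v for the coefficients: c = (4/17). The projection is proj_W(v) = U c.
Check: (v - proj_W(v)) · u_1 = 0  (should be 0).
Result: proj_W(v) = (-8/17, 8/17, -12/17).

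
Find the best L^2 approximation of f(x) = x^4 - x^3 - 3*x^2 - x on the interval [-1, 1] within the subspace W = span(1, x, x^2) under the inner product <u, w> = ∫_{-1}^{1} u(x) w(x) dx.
g(x) = -15*x^2/7 - 8*x/5 - 3/35

The best approximation g ∈ W is the orthogonal projection of f onto W. Writing g = a_0 + a_1 x + a_2 x^2, the coefficients solve the normal equations G · a = b where
  G_{ij} = <φ_i, φ_j> and b_i = <f, φ_i>, with φ_0 = 1, φ_1 = x, φ_2 = x^2.
G =
  [2, 0, 2/3]
  [0, 2/3, 0]
  [2/3, 0, 2/5],
b = (-8/5, -16/15, -32/35).
Solving gives a_0 = -3/35, a_1 = -8/5, a_2 = -15/7, so
  g(x) = -15*x^2/7 - 8*x/5 - 3/35.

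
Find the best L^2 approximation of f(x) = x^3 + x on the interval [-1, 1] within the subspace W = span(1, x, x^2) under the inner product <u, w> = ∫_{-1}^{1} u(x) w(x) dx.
g(x) = 8*x/5

The best approximation g ∈ W is the orthogonal projection of f onto W. Writing g = a_0 + a_1 x + a_2 x^2, the coefficients solve the normal equations G · a = b where
  G_{ij} = <φ_i, φ_j> and b_i = <f, φ_i>, with φ_0 = 1, φ_1 = x, φ_2 = x^2.
G =
  [2, 0, 2/3]
  [0, 2/3, 0]
  [2/3, 0, 2/5],
b = (0, 16/15, 0).
Solving gives a_0 = 0, a_1 = 8/5, a_2 = 0, so
  g(x) = 8*x/5.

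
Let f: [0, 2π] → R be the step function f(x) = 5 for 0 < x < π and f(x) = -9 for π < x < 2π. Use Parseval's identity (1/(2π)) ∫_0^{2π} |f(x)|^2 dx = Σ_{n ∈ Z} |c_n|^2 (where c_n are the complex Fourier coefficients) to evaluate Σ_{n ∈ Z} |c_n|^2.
Σ |c_n|^2 = 53

Parseval equates the L^2 energy of f (normalised by 1/(2π)) with the ℓ^2 sum of its Fourier coefficients: (1/(2π)) ∫_0^{2π} |f|^2 = Σ |c_n|^2.
Compute the left side: (1/(2π)) [∫_0^π 5^2 dx + ∫_π^{2π} (-9)^2 dx] = (1/(2π)) · (25π + 81π) = (25 + 81)/2 = 53.
So Σ_{n ∈ Z} |c_n|^2 = 53.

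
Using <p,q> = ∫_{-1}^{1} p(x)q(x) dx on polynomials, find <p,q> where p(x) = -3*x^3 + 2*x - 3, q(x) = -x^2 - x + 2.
<p,q> = -152/15

Expand the product: p(x)·q(x) = 3*x^5 + 3*x^4 - 8*x^3 + x^2 + 7*x - 6.
∫_{-1}^{1} of each monomial x^k gives [2/(k+1) if k even, 0 if k odd]. Integrating term-by-term (or equivalently evaluating the antiderivative F(x) = x^6/2 + 3*x^5/5 - 2*x^4 + x^3/3 + 7*x^2/2 - 6*x at the endpoints):
  F(1) − F(−1) = -46/15 − (106/15) = -152/15.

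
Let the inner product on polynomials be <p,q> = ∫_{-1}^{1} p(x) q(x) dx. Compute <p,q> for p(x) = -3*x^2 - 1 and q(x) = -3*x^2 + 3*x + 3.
<p,q> = -32/5

Expand the product: p(x)·q(x) = 9*x^4 - 9*x^3 - 6*x^2 - 3*x - 3.
∫_{-1}^{1} of each monomial x^k gives [2/(k+1) if k even, 0 if k odd]. Integrating term-by-term (or equivalently evaluating the antiderivative F(x) = 9*x^5/5 - 9*x^4/4 - 2*x^3 - 3*x^2/2 - 3*x at the endpoints):
  F(1) − F(−1) = -139/20 − (-11/20) = -32/5.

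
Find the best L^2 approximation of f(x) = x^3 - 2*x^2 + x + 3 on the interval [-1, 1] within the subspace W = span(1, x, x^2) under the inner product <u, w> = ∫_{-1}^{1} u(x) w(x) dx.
g(x) = -2*x^2 + 8*x/5 + 3

The best approximation g ∈ W is the orthogonal projection of f onto W. Writing g = a_0 + a_1 x + a_2 x^2, the coefficients solve the normal equations G · a = b where
  G_{ij} = <φ_i, φ_j> and b_i = <f, φ_i>, with φ_0 = 1, φ_1 = x, φ_2 = x^2.
G =
  [2, 0, 2/3]
  [0, 2/3, 0]
  [2/3, 0, 2/5],
b = (14/3, 16/15, 6/5).
Solving gives a_0 = 3, a_1 = 8/5, a_2 = -2, so
  g(x) = -2*x^2 + 8*x/5 + 3.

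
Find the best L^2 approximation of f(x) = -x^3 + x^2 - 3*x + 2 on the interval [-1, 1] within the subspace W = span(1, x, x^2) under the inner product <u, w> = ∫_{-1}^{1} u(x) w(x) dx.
g(x) = x^2 - 18*x/5 + 2

The best approximation g ∈ W is the orthogonal projection of f onto W. Writing g = a_0 + a_1 x + a_2 x^2, the coefficients solve the normal equations G · a = b where
  G_{ij} = <φ_i, φ_j> and b_i = <f, φ_i>, with φ_0 = 1, φ_1 = x, φ_2 = x^2.
G =
  [2, 0, 2/3]
  [0, 2/3, 0]
  [2/3, 0, 2/5],
b = (14/3, -12/5, 26/15).
Solving gives a_0 = 2, a_1 = -18/5, a_2 = 1, so
  g(x) = x^2 - 18*x/5 + 2.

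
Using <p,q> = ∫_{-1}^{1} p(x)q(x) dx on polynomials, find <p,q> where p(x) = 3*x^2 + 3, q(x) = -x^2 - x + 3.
<p,q> = 104/5

Expand the product: p(x)·q(x) = -3*x^4 - 3*x^3 + 6*x^2 - 3*x + 9.
∫_{-1}^{1} of each monomial x^k gives [2/(k+1) if k even, 0 if k odd]. Integrating term-by-term (or equivalently evaluating the antiderivative F(x) = -3*x^5/5 - 3*x^4/4 + 2*x^3 - 3*x^2/2 + 9*x at the endpoints):
  F(1) − F(−1) = 163/20 − (-253/20) = 104/5.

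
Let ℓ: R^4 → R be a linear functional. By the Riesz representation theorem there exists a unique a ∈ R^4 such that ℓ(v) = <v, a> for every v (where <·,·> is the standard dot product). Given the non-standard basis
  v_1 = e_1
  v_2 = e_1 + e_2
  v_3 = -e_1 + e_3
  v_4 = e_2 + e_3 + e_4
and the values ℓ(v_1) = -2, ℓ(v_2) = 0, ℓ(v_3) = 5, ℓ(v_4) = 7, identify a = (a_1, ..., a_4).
a = (-2, 2, 3, 2)

Write a = (a_1, ..., a_4) in the standard basis. For each basis vector v_i, ℓ(v_i) = <v_i, a> is a linear equation in the a_j's. Collect the n equations into a matrix system V a = ℓ, where row i of V is v_i (expressed in the standard basis). Since V is invertible (lower-triangular with 1s on the diagonal, up to permutation), solve by back-substitution:
  V =
[[1, 0, 0, 0],
 [1, 1, 0, 0],
 [-1, 0, 1, 0],
 [0, 1, 1, 1]]
  V a = (-2, 0, 5, 7)
Solving gives a = (-2, 2, 3, 2).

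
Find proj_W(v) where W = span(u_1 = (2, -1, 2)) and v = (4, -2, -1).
proj_W(v) = (16/9, -8/9, 16/9)

Set up U = [u_1 | ... | u_1] ∈ R^(3×1). The projector onto W = col(U) is P = U (U^T U)^(-1) U^T.
Compute U^T U =
  [9],
and U^T v = (8).
Solve U^T U · c = U^T v for the coefficients: c = (8/9). The projection is proj_W(v) = U c.
Check: (v - proj_W(v)) · u_1 = 0  (should be 0).
Result: proj_W(v) = (16/9, -8/9, 16/9).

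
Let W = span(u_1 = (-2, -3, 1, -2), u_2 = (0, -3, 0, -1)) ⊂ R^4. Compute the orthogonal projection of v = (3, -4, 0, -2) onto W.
proj_W(v) = (108/59, -264/59, -54/59, -34/59)

Set up U = [u_1 | ... | u_2] ∈ R^(4×2). The projector onto W = col(U) is P = U (U^T U)^(-1) U^T.
Compute U^T U =
  [18, 11]
  [11, 10],
and U^T v = (10, 14).
Solve U^T U · c = U^T v for the coefficients: c = (-54/59, 142/59). The projection is proj_W(v) = U c.
Check: (v - proj_W(v)) · u_1 = 0  (should be 0).
Check: (v - proj_W(v)) · u_2 = 0  (should be 0).
Result: proj_W(v) = (108/59, -264/59, -54/59, -34/59).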